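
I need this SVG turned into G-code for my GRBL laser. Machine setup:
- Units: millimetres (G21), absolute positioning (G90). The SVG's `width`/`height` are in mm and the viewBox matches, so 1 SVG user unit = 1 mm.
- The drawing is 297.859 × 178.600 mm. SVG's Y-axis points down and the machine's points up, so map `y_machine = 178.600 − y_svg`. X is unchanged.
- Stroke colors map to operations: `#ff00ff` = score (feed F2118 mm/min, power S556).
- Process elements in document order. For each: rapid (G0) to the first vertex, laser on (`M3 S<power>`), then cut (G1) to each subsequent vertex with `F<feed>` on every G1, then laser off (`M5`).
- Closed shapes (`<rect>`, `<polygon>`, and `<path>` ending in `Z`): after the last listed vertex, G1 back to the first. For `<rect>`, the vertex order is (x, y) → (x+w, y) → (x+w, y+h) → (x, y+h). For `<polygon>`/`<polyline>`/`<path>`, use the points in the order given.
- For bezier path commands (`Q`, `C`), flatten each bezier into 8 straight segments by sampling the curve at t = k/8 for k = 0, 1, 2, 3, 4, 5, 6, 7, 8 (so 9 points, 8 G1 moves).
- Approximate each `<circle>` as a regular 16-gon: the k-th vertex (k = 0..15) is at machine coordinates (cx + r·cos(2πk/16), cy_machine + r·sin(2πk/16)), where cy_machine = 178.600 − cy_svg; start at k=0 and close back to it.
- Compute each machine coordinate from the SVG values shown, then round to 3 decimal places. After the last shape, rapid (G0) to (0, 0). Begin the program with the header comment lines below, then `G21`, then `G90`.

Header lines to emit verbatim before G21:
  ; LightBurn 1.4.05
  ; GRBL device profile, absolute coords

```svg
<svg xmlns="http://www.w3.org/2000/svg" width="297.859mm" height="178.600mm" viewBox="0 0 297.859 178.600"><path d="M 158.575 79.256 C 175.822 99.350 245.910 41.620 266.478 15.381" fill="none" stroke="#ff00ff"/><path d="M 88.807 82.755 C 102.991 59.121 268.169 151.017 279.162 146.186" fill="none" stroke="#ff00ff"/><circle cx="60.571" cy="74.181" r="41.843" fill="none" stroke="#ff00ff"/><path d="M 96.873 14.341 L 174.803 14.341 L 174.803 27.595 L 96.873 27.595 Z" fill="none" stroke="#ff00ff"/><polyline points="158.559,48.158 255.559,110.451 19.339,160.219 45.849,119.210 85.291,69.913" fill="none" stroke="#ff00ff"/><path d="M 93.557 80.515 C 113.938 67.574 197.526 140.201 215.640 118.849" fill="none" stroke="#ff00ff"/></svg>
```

viewBox `0 0 297.859 178.600` with mm width/height → 1 unit = 1 mm. Flip: y_m = 178.600 − y_svg.

**Shape 1** — `<path>` cubic bezier, stroke `#ff00ff` → score (S556, F2118). Control points (SVG): P0=(158.575,79.256), P1=(175.822,99.350), P2=(245.910,41.620), P3=(266.478,15.381); sampled at t=k/8. Machine vertices: (158.575,99.344) → (167.320,95.243) → (179.819,97.157) → (194.872,103.806) → (211.281,113.907) → (227.846,126.180) → (243.366,139.343) → (256.644,152.117) → (266.478,163.219). Open path.

**Shape 2** — `<path>` cubic bezier, stroke `#ff00ff` → score (S556, F2118). Control points (SVG): P0=(88.807,82.755), P1=(102.991,59.121), P2=(268.169,151.017), P3=(279.162,146.186); sampled at t=k/8. Machine vertices: (88.807,95.845) → (100.608,99.707) → (122.988,95.225) → (152.371,84.887) → (185.181,71.181) → (217.842,56.593) → (246.776,43.611) → (268.408,34.722) → (279.162,32.414). Open path.

**Shape 3** — `<circle>` circle, stroke `#ff00ff` → score (S556, F2118). Machine vertices: (102.414,104.419) → (99.229,120.432) → (90.158,134.006) → (76.584,143.077) → (60.571,146.262) → (44.558,143.077) → (30.984,134.006) → (21.913,120.432) → (18.728,104.419) → (21.913,88.406) → (30.984,74.832) → (44.558,65.761) → (60.571,62.576) → (76.584,65.761) → (90.158,74.832) → (99.229,88.406) → (102.414,104.419). Closed: final G1 returns to the first vertex.

**Shape 4** — `<path>` rectangle, stroke `#ff00ff` → score (S556, F2118). Machine vertices: (96.873,164.259) → (174.803,164.259) → (174.803,151.005) → (96.873,151.005) → (96.873,164.259). Closed: final G1 returns to the first vertex.

**Shape 5** — `<polyline>` open polyline, stroke `#ff00ff` → score (S556, F2118). Machine vertices: (158.559,130.442) → (255.559,68.149) → (19.339,18.381) → (45.849,59.390) → (85.291,108.687). Open path.

**Shape 6** — `<path>` cubic bezier, stroke `#ff00ff` → score (S556, F2118). Control points (SVG): P0=(93.557,80.515), P1=(113.938,67.574), P2=(197.526,140.201), P3=(215.640,118.849); sampled at t=k/8. Machine vertices: (93.557,98.085) → (103.911,99.278) → (118.683,94.552) → (136.365,86.013) → (155.449,75.764) → (174.426,65.909) → (191.789,58.553) → (206.029,55.799) → (215.640,59.751). Open path.

; LightBurn 1.4.05
; GRBL device profile, absolute coords
G21
G90
G0 X158.575 Y99.344
M3 S556
G1 X167.320 Y95.243 F2118
G1 X179.819 Y97.157 F2118
G1 X194.872 Y103.806 F2118
G1 X211.281 Y113.907 F2118
G1 X227.846 Y126.180 F2118
G1 X243.366 Y139.343 F2118
G1 X256.644 Y152.117 F2118
G1 X266.478 Y163.219 F2118
M5
G0 X88.807 Y95.845
M3 S556
G1 X100.608 Y99.707 F2118
G1 X122.988 Y95.225 F2118
G1 X152.371 Y84.887 F2118
G1 X185.181 Y71.181 F2118
G1 X217.842 Y56.593 F2118
G1 X246.776 Y43.611 F2118
G1 X268.408 Y34.722 F2118
G1 X279.162 Y32.414 F2118
M5
G0 X102.414 Y104.419
M3 S556
G1 X99.229 Y120.432 F2118
G1 X90.158 Y134.006 F2118
G1 X76.584 Y143.077 F2118
G1 X60.571 Y146.262 F2118
G1 X44.558 Y143.077 F2118
G1 X30.984 Y134.006 F2118
G1 X21.913 Y120.432 F2118
G1 X18.728 Y104.419 F2118
G1 X21.913 Y88.406 F2118
G1 X30.984 Y74.832 F2118
G1 X44.558 Y65.761 F2118
G1 X60.571 Y62.576 F2118
G1 X76.584 Y65.761 F2118
G1 X90.158 Y74.832 F2118
G1 X99.229 Y88.406 F2118
G1 X102.414 Y104.419 F2118
M5
G0 X96.873 Y164.259
M3 S556
G1 X174.803 Y164.259 F2118
G1 X174.803 Y151.005 F2118
G1 X96.873 Y151.005 F2118
G1 X96.873 Y164.259 F2118
M5
G0 X158.559 Y130.442
M3 S556
G1 X255.559 Y68.149 F2118
G1 X19.339 Y18.381 F2118
G1 X45.849 Y59.390 F2118
G1 X85.291 Y108.687 F2118
M5
G0 X93.557 Y98.085
M3 S556
G1 X103.911 Y99.278 F2118
G1 X118.683 Y94.552 F2118
G1 X136.365 Y86.013 F2118
G1 X155.449 Y75.764 F2118
G1 X174.426 Y65.909 F2118
G1 X191.789 Y58.553 F2118
G1 X206.029 Y55.799 F2118
G1 X215.640 Y59.751 F2118
M5
G0 X0.000 Y0.000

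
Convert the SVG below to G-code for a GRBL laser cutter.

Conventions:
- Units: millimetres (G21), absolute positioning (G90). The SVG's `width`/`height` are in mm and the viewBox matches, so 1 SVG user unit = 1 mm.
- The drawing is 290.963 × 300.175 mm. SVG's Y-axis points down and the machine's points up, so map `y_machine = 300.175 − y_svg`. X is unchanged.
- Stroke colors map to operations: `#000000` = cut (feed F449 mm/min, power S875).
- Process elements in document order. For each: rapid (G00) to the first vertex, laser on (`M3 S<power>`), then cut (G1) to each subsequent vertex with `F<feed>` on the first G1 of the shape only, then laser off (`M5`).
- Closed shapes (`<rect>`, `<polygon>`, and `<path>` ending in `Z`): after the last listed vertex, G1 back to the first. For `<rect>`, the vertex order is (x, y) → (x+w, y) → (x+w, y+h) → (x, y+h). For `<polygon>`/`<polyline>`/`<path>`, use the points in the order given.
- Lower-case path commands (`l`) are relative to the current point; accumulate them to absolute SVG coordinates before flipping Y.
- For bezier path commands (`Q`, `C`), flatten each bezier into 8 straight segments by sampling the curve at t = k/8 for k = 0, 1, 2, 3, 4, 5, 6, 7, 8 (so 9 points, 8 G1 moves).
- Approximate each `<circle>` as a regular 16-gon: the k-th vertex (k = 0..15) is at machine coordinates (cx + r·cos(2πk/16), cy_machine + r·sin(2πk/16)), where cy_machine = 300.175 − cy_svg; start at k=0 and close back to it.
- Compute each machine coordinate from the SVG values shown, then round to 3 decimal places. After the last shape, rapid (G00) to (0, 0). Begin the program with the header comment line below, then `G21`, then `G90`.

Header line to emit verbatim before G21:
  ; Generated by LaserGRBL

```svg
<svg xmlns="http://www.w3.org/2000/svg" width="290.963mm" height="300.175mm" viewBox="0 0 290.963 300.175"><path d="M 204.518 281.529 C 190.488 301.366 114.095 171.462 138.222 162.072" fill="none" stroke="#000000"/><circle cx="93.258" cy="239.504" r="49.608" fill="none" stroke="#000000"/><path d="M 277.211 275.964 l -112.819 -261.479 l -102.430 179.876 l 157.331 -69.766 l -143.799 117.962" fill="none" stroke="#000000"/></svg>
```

1 u = 1 mm; y_m = 300.175 − y.

[1] `<path>` cubic bezier, #000000→cut S875 F449: (204.518,18.646) → (196.652,17.698) → (184.847,27.622) → (171.014,45.250) → (157.061,67.414) → (144.896,90.949) → (136.429,112.687) → (133.568,129.460) → (138.222,138.103)

[2] `<circle>` circle, #000000→cut S875 F449: (142.866,60.671) → (139.090,79.655) → (128.336,95.749) → (112.242,106.503) → (93.258,110.279) → (74.274,106.503) → (58.180,95.749) → (47.426,79.655) → (43.650,60.671) → (47.426,41.687) → (58.180,25.593) → (74.274,14.839) → (93.258,11.063) → (112.242,14.839) → (128.336,25.593) → (139.090,41.687) → (142.866,60.671) (closed)

[3] `<path>` open polyline, #000000→cut S875 F449: (277.211,24.211) → (164.392,285.690) → (61.962,105.814) → (219.293,175.580) → (75.494,57.618)

; Generated by LaserGRBL
G21
G90
G00 X204.518 Y18.646
M3 S875
G1 X196.652 Y17.698 F449
G1 X184.847 Y27.622
G1 X171.014 Y45.250
G1 X157.061 Y67.414
G1 X144.896 Y90.949
G1 X136.429 Y112.687
G1 X133.568 Y129.460
G1 X138.222 Y138.103
M5
G00 X142.866 Y60.671
M3 S875
G1 X139.090 Y79.655 F449
G1 X128.336 Y95.749
G1 X112.242 Y106.503
G1 X93.258 Y110.279
G1 X74.274 Y106.503
G1 X58.180 Y95.749
G1 X47.426 Y79.655
G1 X43.650 Y60.671
G1 X47.426 Y41.687
G1 X58.180 Y25.593
G1 X74.274 Y14.839
G1 X93.258 Y11.063
G1 X112.242 Y14.839
G1 X128.336 Y25.593
G1 X139.090 Y41.687
G1 X142.866 Y60.671
M5
G00 X277.211 Y24.211
M3 S875
G1 X164.392 Y285.690 F449
G1 X61.962 Y105.814
G1 X219.293 Y175.580
G1 X75.494 Y57.618
M5
G00 X0.000 Y0.000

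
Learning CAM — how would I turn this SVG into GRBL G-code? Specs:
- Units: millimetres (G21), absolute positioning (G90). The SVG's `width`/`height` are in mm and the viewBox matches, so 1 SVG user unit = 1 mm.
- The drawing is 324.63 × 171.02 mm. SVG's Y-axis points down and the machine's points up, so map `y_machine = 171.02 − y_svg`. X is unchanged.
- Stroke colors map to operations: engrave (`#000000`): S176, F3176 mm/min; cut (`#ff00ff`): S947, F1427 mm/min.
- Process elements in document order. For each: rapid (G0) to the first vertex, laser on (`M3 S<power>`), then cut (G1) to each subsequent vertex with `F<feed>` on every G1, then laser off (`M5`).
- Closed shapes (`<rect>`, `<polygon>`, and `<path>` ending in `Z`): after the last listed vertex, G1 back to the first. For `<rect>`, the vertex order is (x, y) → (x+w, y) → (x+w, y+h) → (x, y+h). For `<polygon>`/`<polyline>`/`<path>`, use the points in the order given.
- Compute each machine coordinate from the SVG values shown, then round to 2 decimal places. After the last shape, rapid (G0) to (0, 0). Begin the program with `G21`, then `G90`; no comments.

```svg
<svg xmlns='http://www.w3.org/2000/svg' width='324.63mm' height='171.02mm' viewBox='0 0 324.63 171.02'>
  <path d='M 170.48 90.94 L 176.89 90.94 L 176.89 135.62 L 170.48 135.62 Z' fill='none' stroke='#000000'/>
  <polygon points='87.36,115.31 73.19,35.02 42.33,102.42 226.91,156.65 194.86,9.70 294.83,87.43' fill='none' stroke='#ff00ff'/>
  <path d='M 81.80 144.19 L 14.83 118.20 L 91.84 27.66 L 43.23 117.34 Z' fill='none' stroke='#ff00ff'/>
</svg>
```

G21
G90
G0 X170.48 Y80.08
M3 S176
G1 X176.89 Y80.08 F3176
G1 X176.89 Y35.40 F3176
G1 X170.48 Y35.40 F3176
G1 X170.48 Y80.08 F3176
M5
G0 X87.36 Y55.71
M3 S947
G1 X73.19 Y136.00 F1427
G1 X42.33 Y68.60 F1427
G1 X226.91 Y14.37 F1427
G1 X194.86 Y161.32 F1427
G1 X294.83 Y83.59 F1427
G1 X87.36 Y55.71 F1427
M5
G0 X81.80 Y26.83
M3 S947
G1 X14.83 Y52.82 F1427
G1 X91.84 Y143.36 F1427
G1 X43.23 Y53.68 F1427
G1 X81.80 Y26.83 F1427
M5
G0 X0.00 Y0.00

Since the viewBox matches the mm dimensions, user units are millimetres directly. The only transform is the Y-flip y_m = 171.02 − y_svg.

Shape 1 is a rectangle drawn with `<path>`. Its stroke #000000 means engrave at S176, F3176. After flipping Y the toolpath is (170.48,80.08) → (176.89,80.08) → (176.89,35.40) → (170.48,35.40) → (170.48,80.08), returning to the start.

Shape 2 is a closed polygon drawn with `<polygon>`. Its stroke #ff00ff means cut at S947, F1427. After flipping Y the toolpath is (87.36,55.71) → (73.19,136.00) → (42.33,68.60) → (226.91,14.37) → (194.86,161.32) → (294.83,83.59) → (87.36,55.71), returning to the start.

Shape 3 is a closed polygon drawn with `<path>`. Its stroke #ff00ff means cut at S947, F1427. After flipping Y the toolpath is (81.80,26.83) → (14.83,52.82) → (91.84,143.36) → (43.23,53.68) → (81.80,26.83), returning to the start.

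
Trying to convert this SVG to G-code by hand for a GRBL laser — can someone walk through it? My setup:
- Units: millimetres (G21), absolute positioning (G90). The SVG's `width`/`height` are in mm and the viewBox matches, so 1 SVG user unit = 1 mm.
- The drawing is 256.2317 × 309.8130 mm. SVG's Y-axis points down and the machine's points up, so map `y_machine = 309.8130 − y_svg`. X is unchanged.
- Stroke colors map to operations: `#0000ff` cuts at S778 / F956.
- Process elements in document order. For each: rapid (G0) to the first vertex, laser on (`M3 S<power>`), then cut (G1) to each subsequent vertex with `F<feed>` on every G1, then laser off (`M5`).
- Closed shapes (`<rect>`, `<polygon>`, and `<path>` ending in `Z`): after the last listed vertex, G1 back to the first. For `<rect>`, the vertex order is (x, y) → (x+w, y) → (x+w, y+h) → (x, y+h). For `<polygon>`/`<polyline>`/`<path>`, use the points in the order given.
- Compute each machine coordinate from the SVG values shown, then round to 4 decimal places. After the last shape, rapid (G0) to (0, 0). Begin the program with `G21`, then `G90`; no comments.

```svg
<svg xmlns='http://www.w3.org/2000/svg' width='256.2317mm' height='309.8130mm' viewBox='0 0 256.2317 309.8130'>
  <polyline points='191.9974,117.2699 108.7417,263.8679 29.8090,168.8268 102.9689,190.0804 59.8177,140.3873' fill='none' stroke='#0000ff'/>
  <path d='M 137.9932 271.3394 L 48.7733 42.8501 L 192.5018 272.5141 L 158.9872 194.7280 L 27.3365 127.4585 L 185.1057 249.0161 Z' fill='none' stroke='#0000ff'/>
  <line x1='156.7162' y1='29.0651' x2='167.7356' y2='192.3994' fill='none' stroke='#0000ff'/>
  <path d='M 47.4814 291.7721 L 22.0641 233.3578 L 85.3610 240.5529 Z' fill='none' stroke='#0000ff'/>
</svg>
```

G21
G90
G0 X191.9974 Y192.5431
M3 S778
G1 X108.7417 Y45.9451 F956
G1 X29.8090 Y140.9862 F956
G1 X102.9689 Y119.7326 F956
G1 X59.8177 Y169.4257 F956
M5
G0 X137.9932 Y38.4736
M3 S778
G1 X48.7733 Y266.9629 F956
G1 X192.5018 Y37.2989 F956
G1 X158.9872 Y115.0850 F956
G1 X27.3365 Y182.3545 F956
G1 X185.1057 Y60.7969 F956
G1 X137.9932 Y38.4736 F956
M5
G0 X156.7162 Y280.7479
M3 S778
G1 X167.7356 Y117.4136 F956
M5
G0 X47.4814 Y18.0409
M3 S778
G1 X22.0641 Y76.4552 F956
G1 X85.3610 Y69.2601 F956
G1 X47.4814 Y18.0409 F956
M5
G0 X0.0000 Y0.0000

1 u = 1 mm; y_m = 309.8130 − y.

[1] `<polyline>` open polyline, #0000ff→cut S778 F956: (191.9974,192.5431) → (108.7417,45.9451) → (29.8090,140.9862) → (102.9689,119.7326) → (59.8177,169.4257)

[2] `<path>` closed polygon, #0000ff→cut S778 F956: (137.9932,38.4736) → (48.7733,266.9629) → (192.5018,37.2989) → (158.9872,115.0850) → (27.3365,182.3545) → (185.1057,60.7969) → (137.9932,38.4736) (closed)

[3] `<line>` line segment, #0000ff→cut S778 F956: (156.7162,280.7479) → (167.7356,117.4136)

[4] `<path>` regular polygon, #0000ff→cut S778 F956: (47.4814,18.0409) → (22.0641,76.4552) → (85.3610,69.2601) → (47.4814,18.0409) (closed)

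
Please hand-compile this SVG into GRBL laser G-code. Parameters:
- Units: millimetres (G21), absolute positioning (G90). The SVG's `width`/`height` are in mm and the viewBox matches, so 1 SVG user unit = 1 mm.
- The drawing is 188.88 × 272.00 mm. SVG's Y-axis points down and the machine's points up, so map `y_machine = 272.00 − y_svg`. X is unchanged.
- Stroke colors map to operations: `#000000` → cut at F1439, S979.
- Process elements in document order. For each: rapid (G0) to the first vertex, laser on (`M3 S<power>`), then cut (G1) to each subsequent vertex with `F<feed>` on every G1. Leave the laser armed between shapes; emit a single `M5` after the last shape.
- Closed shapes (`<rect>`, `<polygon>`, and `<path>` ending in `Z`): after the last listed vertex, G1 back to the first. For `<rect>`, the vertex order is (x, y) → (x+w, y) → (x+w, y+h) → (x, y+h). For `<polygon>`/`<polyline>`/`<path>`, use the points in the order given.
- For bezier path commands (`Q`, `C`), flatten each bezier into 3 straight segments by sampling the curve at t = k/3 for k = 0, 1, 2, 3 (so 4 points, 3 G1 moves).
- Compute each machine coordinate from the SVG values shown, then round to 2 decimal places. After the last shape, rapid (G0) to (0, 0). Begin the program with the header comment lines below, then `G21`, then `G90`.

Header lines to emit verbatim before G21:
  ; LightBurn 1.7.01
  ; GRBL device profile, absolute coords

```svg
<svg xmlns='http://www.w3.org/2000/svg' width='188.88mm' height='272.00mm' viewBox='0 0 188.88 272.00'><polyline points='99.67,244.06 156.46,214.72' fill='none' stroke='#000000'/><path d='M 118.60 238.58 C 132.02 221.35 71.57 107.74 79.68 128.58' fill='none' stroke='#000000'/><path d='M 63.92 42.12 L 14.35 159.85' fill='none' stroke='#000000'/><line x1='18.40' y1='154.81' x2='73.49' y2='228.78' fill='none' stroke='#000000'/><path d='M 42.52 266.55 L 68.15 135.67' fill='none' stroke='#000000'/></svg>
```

; LightBurn 1.7.01
; GRBL device profile, absolute coords
G21
G90
G0 X99.67 Y27.94
M3 S979
G1 X156.46 Y57.28 F1439
G0 X118.60 Y33.42
M3 S979
G1 X112.67 Y74.23 F1439
G1 X89.15 Y127.99 F1439
G1 X79.68 Y143.42 F1439
G0 X63.92 Y229.88
M3 S979
G1 X14.35 Y112.15 F1439
G0 X18.40 Y117.19
M3 S979
G1 X73.49 Y43.22 F1439
G0 X42.52 Y5.45
M3 S979
G1 X68.15 Y136.33 F1439
M5
G0 X0.00 Y0.00

1 u = 1 mm; y_m = 272.00 − y.

[1] `<polyline>` line segment, #000000→cut S979 F1439: (99.67,27.94) → (156.46,57.28)

[2] `<path>` cubic bezier, #000000→cut S979 F1439: (118.60,33.42) → (112.67,74.23) → (89.15,127.99) → (79.68,143.42)

[3] `<path>` line segment, #000000→cut S979 F1439: (63.92,229.88) → (14.35,112.15)

[4] `<line>` line segment, #000000→cut S979 F1439: (18.40,117.19) → (73.49,43.22)

[5] `<path>` line segment, #000000→cut S979 F1439: (42.52,5.45) → (68.15,136.33)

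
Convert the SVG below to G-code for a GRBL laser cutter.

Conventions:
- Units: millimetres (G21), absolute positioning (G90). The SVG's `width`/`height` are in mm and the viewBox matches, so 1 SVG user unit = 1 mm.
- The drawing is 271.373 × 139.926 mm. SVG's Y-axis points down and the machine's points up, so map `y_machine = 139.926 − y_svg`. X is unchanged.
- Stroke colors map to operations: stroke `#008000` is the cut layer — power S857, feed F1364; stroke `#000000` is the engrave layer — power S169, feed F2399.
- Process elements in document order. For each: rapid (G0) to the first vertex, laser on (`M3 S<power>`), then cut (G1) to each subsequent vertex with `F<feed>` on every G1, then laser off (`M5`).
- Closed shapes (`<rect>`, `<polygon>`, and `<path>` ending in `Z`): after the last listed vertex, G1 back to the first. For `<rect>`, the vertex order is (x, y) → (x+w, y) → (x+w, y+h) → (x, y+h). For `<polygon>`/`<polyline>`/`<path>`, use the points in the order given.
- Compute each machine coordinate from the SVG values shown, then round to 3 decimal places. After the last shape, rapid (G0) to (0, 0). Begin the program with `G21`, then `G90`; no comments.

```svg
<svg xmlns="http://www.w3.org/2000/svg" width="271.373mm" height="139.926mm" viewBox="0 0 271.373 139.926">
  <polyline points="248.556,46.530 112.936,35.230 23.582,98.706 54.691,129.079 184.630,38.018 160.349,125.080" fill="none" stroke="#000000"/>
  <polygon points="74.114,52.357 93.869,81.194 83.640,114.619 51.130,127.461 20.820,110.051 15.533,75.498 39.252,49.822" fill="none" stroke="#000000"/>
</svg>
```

G21
G90
G0 X248.556 Y93.396
M3 S169
G1 X112.936 Y104.696 F2399
G1 X23.582 Y41.220 F2399
G1 X54.691 Y10.847 F2399
G1 X184.630 Y101.908 F2399
G1 X160.349 Y14.846 F2399
M5
G0 X74.114 Y87.569
M3 S169
G1 X93.869 Y58.732 F2399
G1 X83.640 Y25.307 F2399
G1 X51.130 Y12.465 F2399
G1 X20.820 Y29.875 F2399
G1 X15.533 Y64.428 F2399
G1 X39.252 Y90.104 F2399
G1 X74.114 Y87.569 F2399
M5
G0 X0.000 Y0.000

Since the viewBox matches the mm dimensions, user units are millimetres directly. The only transform is the Y-flip y_m = 139.926 − y_svg.

Shape 1 is a open polyline drawn with `<polyline>`. Its stroke #000000 means engrave at S169, F2399. After flipping Y the toolpath is (248.556,93.396) → (112.936,104.696) → (23.582,41.220) → (54.691,10.847) → (184.630,101.908) → (160.349,14.846).

Shape 2 is a regular polygon drawn with `<polygon>`. Its stroke #000000 means engrave at S169, F2399. After flipping Y the toolpath is (74.114,87.569) → (93.869,58.732) → (83.640,25.307) → (51.130,12.465) → (20.820,29.875) → (15.533,64.428) → (39.252,90.104) → (74.114,87.569), returning to the start.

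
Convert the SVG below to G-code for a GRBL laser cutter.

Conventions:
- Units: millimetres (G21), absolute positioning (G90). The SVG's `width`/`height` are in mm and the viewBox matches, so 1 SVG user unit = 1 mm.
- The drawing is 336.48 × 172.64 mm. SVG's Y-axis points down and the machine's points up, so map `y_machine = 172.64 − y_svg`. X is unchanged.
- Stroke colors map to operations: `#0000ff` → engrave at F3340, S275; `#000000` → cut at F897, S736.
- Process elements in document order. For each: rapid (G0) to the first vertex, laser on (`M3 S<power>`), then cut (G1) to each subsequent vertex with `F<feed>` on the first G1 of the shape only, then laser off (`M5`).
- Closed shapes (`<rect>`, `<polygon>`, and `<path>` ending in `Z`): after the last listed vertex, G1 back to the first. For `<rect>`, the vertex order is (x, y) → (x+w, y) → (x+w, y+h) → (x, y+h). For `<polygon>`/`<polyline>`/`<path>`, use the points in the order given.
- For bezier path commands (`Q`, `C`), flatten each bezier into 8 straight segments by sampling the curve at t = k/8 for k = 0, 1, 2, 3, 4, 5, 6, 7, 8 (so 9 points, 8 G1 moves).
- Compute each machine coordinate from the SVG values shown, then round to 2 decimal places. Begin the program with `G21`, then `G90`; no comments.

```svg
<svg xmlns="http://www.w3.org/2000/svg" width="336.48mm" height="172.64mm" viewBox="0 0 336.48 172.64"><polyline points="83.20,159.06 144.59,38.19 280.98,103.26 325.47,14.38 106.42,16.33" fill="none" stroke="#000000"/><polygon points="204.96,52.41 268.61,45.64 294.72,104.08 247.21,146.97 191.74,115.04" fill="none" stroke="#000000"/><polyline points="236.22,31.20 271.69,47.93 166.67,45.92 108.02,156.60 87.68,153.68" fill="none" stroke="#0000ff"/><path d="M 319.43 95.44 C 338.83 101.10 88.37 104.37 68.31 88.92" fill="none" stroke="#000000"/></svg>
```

G21
G90
G0 X83.20 Y13.58
M3 S736
G1 X144.59 Y134.45 F897
G1 X280.98 Y69.38
G1 X325.47 Y158.26
G1 X106.42 Y156.31
M5
G0 X204.96 Y120.23
M3 S736
G1 X268.61 Y127.00 F897
G1 X294.72 Y68.56
G1 X247.21 Y25.67
G1 X191.74 Y57.60
G1 X204.96 Y120.23
M5
G0 X236.22 Y141.44
M3 S275
G1 X271.69 Y124.71 F3340
G1 X166.67 Y126.72
G1 X108.02 Y16.04
G1 X87.68 Y18.96
M5
G0 X319.43 Y77.20
M3 S736
G1 X315.03 Y75.22 F897
G1 X291.20 Y73.66
G1 X253.79 Y72.70
G1 X208.67 Y72.54
G1 X161.70 Y73.38
G1 X118.74 Y75.39
G1 X85.66 Y78.77
G1 X68.31 Y83.72
M5

viewBox `0 0 336.48 172.64` with mm width/height → 1 unit = 1 mm. Flip: y_m = 172.64 − y_svg.

**Shape 1** — `<polyline>` open polyline, stroke `#000000` → cut (S736, F897). Machine vertices: (83.20,13.58) → (144.59,134.45) → (280.98,69.38) → (325.47,158.26) → (106.42,156.31). Open path.

**Shape 2** — `<polygon>` regular polygon, stroke `#000000` → cut (S736, F897). Machine vertices: (204.96,120.23) → (268.61,127.00) → (294.72,68.56) → (247.21,25.67) → (191.74,57.60) → (204.96,120.23). Closed: final G1 returns to the first vertex.

**Shape 3** — `<polyline>` open polyline, stroke `#0000ff` → engrave (S275, F3340). Machine vertices: (236.22,141.44) → (271.69,124.71) → (166.67,126.72) → (108.02,16.04) → (87.68,18.96). Open path.

**Shape 4** — `<path>` cubic bezier, stroke `#000000` → cut (S736, F897). Control points (SVG): P0=(319.43,95.44), P1=(338.83,101.10), P2=(88.37,104.37), P3=(68.31,88.92); sampled at t=k/8. Machine vertices: (319.43,77.20) → (315.03,75.22) → (291.20,73.66) → (253.79,72.70) → (208.67,72.54) → (161.70,73.38) → (118.74,75.39) → (85.66,78.77) → (68.31,83.72). Open path.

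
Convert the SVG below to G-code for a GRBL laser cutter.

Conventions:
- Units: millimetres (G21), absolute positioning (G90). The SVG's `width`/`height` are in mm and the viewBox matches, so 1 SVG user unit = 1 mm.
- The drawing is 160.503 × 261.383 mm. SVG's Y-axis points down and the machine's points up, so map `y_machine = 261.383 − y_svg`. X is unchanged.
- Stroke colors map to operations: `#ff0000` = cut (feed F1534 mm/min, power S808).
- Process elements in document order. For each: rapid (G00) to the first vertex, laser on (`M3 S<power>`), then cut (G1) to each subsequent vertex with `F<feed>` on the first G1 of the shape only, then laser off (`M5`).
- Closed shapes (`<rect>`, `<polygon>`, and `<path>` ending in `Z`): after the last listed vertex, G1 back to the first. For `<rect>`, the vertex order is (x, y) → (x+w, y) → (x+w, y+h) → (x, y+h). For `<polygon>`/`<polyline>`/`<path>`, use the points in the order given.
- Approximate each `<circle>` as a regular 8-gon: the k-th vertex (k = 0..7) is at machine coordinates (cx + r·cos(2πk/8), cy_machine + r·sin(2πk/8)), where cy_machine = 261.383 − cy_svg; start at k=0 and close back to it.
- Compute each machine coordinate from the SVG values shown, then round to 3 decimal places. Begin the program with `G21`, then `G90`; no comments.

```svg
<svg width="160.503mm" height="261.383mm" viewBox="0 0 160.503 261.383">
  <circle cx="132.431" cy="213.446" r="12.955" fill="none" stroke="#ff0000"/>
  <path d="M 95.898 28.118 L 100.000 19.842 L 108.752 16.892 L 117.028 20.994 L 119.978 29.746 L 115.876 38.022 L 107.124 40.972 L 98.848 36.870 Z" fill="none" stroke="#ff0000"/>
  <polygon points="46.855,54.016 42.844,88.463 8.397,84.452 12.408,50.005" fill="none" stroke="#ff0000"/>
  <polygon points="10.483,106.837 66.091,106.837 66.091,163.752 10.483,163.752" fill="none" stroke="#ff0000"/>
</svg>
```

G21
G90
G00 X145.386 Y47.937
M3 S808
G1 X141.592 Y57.098 F1534
G1 X132.431 Y60.892
G1 X123.270 Y57.098
G1 X119.476 Y47.937
G1 X123.270 Y38.776
G1 X132.431 Y34.982
G1 X141.592 Y38.776
G1 X145.386 Y47.937
M5
G00 X95.898 Y233.265
M3 S808
G1 X100.000 Y241.541 F1534
G1 X108.752 Y244.491
G1 X117.028 Y240.389
G1 X119.978 Y231.637
G1 X115.876 Y223.361
G1 X107.124 Y220.411
G1 X98.848 Y224.513
G1 X95.898 Y233.265
M5
G00 X46.855 Y207.367
M3 S808
G1 X42.844 Y172.920 F1534
G1 X8.397 Y176.931
G1 X12.408 Y211.378
G1 X46.855 Y207.367
M5
G00 X10.483 Y154.546
M3 S808
G1 X66.091 Y154.546 F1534
G1 X66.091 Y97.631
G1 X10.483 Y97.631
G1 X10.483 Y154.546
M5

Since the viewBox matches the mm dimensions, user units are millimetres directly. The only transform is the Y-flip y_m = 261.383 − y_svg.

Shape 1 is a circle drawn with `<circle>`. Its stroke #ff0000 means cut at S808, F1534. After flipping Y the toolpath is (145.386,47.937) → (141.592,57.098) → (132.431,60.892) → (123.270,57.098) → (119.476,47.937) → (123.270,38.776) → (132.431,34.982) → (141.592,38.776) → (145.386,47.937), returning to the start.

Shape 2 is a regular polygon drawn with `<path>`. Its stroke #ff0000 means cut at S808, F1534. After flipping Y the toolpath is (95.898,233.265) → (100.000,241.541) → (108.752,244.491) → (117.028,240.389) → (119.978,231.637) → (115.876,223.361) → (107.124,220.411) → (98.848,224.513) → (95.898,233.265), returning to the start.

Shape 3 is a regular polygon drawn with `<polygon>`. Its stroke #ff0000 means cut at S808, F1534. After flipping Y the toolpath is (46.855,207.367) → (42.844,172.920) → (8.397,176.931) → (12.408,211.378) → (46.855,207.367), returning to the start.

Shape 4 is a rectangle drawn with `<polygon>`. Its stroke #ff0000 means cut at S808, F1534. After flipping Y the toolpath is (10.483,154.546) → (66.091,154.546) → (66.091,97.631) → (10.483,97.631) → (10.483,154.546), returning to the start.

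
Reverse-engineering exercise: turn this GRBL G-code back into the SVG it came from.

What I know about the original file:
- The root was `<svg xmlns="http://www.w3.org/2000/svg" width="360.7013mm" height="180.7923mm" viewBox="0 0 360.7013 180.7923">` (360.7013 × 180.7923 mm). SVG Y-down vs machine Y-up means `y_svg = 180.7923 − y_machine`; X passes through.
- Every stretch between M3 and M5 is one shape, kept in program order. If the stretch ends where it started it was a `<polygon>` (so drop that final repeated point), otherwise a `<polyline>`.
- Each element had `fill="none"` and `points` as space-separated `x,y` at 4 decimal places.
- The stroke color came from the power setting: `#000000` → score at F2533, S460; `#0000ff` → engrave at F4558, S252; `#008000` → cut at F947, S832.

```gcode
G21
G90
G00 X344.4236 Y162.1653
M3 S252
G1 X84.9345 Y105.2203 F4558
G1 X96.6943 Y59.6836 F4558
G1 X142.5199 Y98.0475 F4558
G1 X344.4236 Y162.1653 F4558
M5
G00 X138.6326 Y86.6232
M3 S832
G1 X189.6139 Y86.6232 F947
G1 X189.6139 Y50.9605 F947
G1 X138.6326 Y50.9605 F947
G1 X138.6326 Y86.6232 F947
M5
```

<svg xmlns="http://www.w3.org/2000/svg" width="360.7013mm" height="180.7923mm" viewBox="0 0 360.7013 180.7923">
  <polygon points="344.4236,18.6270 84.9345,75.5720 96.6943,121.1087 142.5199,82.7448" fill="none" stroke="#0000ff"/>
  <polygon points="138.6326,94.1691 189.6139,94.1691 189.6139,129.8318 138.6326,129.8318" fill="none" stroke="#008000"/>
</svg>

Machine Y-up, SVG Y-down with viewBox height 180.7923, so y_svg = 180.7923 − y_machine; X carries over.

Run 1: power S252 maps to stroke `#0000ff` (engrave). The run returns to its start, so emit a `<polygon>` with points (Y-flipped): 344.4236,18.6270 84.9345,75.5720 96.6943,121.1087 142.5199,82.7448.

Run 2: power S832 maps to stroke `#008000` (cut). The run returns to its start, so emit a `<polygon>` with points (Y-flipped): 138.6326,94.1691 189.6139,94.1691 189.6139,129.8318 138.6326,129.8318.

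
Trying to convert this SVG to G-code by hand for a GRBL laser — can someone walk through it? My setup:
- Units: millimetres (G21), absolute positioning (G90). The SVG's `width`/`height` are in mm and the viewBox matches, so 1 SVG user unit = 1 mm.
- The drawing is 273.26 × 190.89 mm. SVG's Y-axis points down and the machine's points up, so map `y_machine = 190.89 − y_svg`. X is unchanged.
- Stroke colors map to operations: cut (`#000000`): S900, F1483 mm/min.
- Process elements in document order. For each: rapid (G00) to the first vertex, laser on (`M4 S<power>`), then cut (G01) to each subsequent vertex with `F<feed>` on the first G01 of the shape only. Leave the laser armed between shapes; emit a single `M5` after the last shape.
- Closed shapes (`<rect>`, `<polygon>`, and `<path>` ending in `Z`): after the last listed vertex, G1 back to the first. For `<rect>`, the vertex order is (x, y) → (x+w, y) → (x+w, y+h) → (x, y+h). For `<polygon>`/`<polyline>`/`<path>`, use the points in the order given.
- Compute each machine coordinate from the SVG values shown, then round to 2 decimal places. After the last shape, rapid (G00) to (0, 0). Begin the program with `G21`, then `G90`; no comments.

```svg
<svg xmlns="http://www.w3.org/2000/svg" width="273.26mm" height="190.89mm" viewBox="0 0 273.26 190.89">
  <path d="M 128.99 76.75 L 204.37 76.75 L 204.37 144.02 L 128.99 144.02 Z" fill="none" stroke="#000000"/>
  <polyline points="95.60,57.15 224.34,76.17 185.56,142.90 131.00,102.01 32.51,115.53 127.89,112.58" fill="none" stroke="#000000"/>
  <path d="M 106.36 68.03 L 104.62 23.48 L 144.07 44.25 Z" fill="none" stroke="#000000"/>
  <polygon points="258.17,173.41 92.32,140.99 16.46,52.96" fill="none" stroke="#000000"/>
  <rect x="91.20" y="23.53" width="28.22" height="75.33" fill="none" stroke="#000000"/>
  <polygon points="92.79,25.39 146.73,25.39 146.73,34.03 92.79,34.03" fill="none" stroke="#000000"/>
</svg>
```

G21
G90
G00 X128.99 Y114.14
M4 S900
G01 X204.37 Y114.14 F1483
G01 X204.37 Y46.87
G01 X128.99 Y46.87
G01 X128.99 Y114.14
G00 X95.60 Y133.74
M4 S900
G01 X224.34 Y114.72 F1483
G01 X185.56 Y47.99
G01 X131.00 Y88.88
G01 X32.51 Y75.36
G01 X127.89 Y78.31
G00 X106.36 Y122.86
M4 S900
G01 X104.62 Y167.41 F1483
G01 X144.07 Y146.64
G01 X106.36 Y122.86
G00 X258.17 Y17.48
M4 S900
G01 X92.32 Y49.90 F1483
G01 X16.46 Y137.93
G01 X258.17 Y17.48
G00 X91.20 Y167.36
M4 S900
G01 X119.42 Y167.36 F1483
G01 X119.42 Y92.03
G01 X91.20 Y92.03
G01 X91.20 Y167.36
G00 X92.79 Y165.50
M4 S900
G01 X146.73 Y165.50 F1483
G01 X146.73 Y156.86
G01 X92.79 Y156.86
G01 X92.79 Y165.50
M5
G00 X0.00 Y0.00

1 u = 1 mm; y_m = 190.89 − y.

[1] `<path>` rectangle, #000000→cut S900 F1483: (128.99,114.14) → (204.37,114.14) → (204.37,46.87) → (128.99,46.87) → (128.99,114.14) (closed)

[2] `<polyline>` open polyline, #000000→cut S900 F1483: (95.60,133.74) → (224.34,114.72) → (185.56,47.99) → (131.00,88.88) → (32.51,75.36) → (127.89,78.31)

[3] `<path>` regular polygon, #000000→cut S900 F1483: (106.36,122.86) → (104.62,167.41) → (144.07,146.64) → (106.36,122.86) (closed)

[4] `<polygon>` closed polygon, #000000→cut S900 F1483: (258.17,17.48) → (92.32,49.90) → (16.46,137.93) → (258.17,17.48) (closed)

[5] `<rect>` rectangle, #000000→cut S900 F1483: (91.20,167.36) → (119.42,167.36) → (119.42,92.03) → (91.20,92.03) → (91.20,167.36) (closed)

[6] `<polygon>` rectangle, #000000→cut S900 F1483: (92.79,165.50) → (146.73,165.50) → (146.73,156.86) → (92.79,156.86) → (92.79,165.50) (closed)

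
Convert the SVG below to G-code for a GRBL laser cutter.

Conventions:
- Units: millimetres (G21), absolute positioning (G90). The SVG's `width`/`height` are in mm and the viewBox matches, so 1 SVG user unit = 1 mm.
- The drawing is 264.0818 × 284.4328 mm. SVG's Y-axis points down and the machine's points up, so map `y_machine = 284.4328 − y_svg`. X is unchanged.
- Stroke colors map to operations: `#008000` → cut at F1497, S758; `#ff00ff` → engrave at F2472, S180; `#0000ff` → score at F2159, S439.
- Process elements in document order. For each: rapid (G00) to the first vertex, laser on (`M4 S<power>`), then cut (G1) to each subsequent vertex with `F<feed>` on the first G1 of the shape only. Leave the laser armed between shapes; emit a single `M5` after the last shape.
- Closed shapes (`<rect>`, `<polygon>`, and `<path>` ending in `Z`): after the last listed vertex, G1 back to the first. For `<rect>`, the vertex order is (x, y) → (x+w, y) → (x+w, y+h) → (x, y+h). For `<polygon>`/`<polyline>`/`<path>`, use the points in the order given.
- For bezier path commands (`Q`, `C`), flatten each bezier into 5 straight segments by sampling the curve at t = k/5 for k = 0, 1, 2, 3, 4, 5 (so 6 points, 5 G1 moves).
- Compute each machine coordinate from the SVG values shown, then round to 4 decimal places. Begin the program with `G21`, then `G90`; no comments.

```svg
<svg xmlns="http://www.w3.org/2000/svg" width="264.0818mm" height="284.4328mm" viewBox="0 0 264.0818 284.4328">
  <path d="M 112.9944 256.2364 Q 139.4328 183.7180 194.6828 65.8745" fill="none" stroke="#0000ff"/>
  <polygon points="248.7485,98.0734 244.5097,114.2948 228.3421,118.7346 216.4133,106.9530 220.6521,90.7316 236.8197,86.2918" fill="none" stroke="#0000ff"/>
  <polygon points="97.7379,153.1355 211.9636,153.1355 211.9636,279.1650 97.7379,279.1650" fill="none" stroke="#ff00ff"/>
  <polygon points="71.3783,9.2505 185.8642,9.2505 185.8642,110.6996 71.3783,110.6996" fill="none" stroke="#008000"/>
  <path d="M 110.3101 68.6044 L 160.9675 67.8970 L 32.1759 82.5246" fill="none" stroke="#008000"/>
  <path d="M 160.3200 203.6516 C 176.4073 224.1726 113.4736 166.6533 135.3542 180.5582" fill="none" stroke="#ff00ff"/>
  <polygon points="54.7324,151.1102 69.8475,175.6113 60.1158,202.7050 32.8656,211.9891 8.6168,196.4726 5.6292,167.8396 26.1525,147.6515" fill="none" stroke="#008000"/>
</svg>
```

G21
G90
G00 X112.9944 Y28.1964
M4 S439
G1 X124.7222 Y59.0168 F2159
G1 X138.7550 Y93.4631
G1 X155.0927 Y131.5355
G1 X173.7353 Y173.2339
G1 X194.6828 Y218.5583
G00 X248.7485 Y186.3594
M4 S439
G1 X244.5097 Y170.1380 F2159
G1 X228.3421 Y165.6982
G1 X216.4133 Y177.4798
G1 X220.6521 Y193.7012
G1 X236.8197 Y198.1410
G1 X248.7485 Y186.3594
G00 X97.7379 Y131.2973
M4 S180
G1 X211.9636 Y131.2973 F2472
G1 X211.9636 Y5.2678
G1 X97.7379 Y5.2678
G1 X97.7379 Y131.2973
G00 X71.3783 Y275.1823
M4 S758
G1 X185.8642 Y275.1823 F1497
G1 X185.8642 Y173.7332
G1 X71.3783 Y173.7332
G1 X71.3783 Y275.1823
G00 X110.3101 Y215.8284
M4 S758
G1 X160.9675 Y216.5358 F1497
G1 X32.1759 Y201.9082
G00 X160.3200 Y80.7812
M4 S180
G1 X161.8005 Y76.6377 F2472
G1 X152.1801 Y84.0496
G1 X139.3229 Y95.8426
G1 X131.0929 Y104.8424
G1 X135.3542 Y103.8746
G00 X54.7324 Y133.3226
M4 S758
G1 X69.8475 Y108.8215 F1497
G1 X60.1158 Y81.7278
G1 X32.8656 Y72.4437
G1 X8.6168 Y87.9602
G1 X5.6292 Y116.5932
G1 X26.1525 Y136.7813
G1 X54.7324 Y133.3226
M5

1 u = 1 mm; y_m = 284.4328 − y.

[1] `<path>` quadratic bezier, #0000ff→score S439 F2159: (112.9944,28.1964) → (124.7222,59.0168) → (138.7550,93.4631) → (155.0927,131.5355) → (173.7353,173.2339) → (194.6828,218.5583)

[2] `<polygon>` regular polygon, #0000ff→score S439 F2159: (248.7485,186.3594) → (244.5097,170.1380) → (228.3421,165.6982) → (216.4133,177.4798) → (220.6521,193.7012) → (236.8197,198.1410) → (248.7485,186.3594) (closed)

[3] `<polygon>` rectangle, #ff00ff→engrave S180 F2472: (97.7379,131.2973) → (211.9636,131.2973) → (211.9636,5.2678) → (97.7379,5.2678) → (97.7379,131.2973) (closed)

[4] `<polygon>` rectangle, #008000→cut S758 F1497: (71.3783,275.1823) → (185.8642,275.1823) → (185.8642,173.7332) → (71.3783,173.7332) → (71.3783,275.1823) (closed)

[5] `<path>` open polyline, #008000→cut S758 F1497: (110.3101,215.8284) → (160.9675,216.5358) → (32.1759,201.9082)

[6] `<path>` cubic bezier, #ff00ff→engrave S180 F2472: (160.3200,80.7812) → (161.8005,76.6377) → (152.1801,84.0496) → (139.3229,95.8426) → (131.0929,104.8424) → (135.3542,103.8746)

[7] `<polygon>` regular polygon, #008000→cut S758 F1497: (54.7324,133.3226) → (69.8475,108.8215) → (60.1158,81.7278) → (32.8656,72.4437) → (8.6168,87.9602) → (5.6292,116.5932) → (26.1525,136.7813) → (54.7324,133.3226) (closed)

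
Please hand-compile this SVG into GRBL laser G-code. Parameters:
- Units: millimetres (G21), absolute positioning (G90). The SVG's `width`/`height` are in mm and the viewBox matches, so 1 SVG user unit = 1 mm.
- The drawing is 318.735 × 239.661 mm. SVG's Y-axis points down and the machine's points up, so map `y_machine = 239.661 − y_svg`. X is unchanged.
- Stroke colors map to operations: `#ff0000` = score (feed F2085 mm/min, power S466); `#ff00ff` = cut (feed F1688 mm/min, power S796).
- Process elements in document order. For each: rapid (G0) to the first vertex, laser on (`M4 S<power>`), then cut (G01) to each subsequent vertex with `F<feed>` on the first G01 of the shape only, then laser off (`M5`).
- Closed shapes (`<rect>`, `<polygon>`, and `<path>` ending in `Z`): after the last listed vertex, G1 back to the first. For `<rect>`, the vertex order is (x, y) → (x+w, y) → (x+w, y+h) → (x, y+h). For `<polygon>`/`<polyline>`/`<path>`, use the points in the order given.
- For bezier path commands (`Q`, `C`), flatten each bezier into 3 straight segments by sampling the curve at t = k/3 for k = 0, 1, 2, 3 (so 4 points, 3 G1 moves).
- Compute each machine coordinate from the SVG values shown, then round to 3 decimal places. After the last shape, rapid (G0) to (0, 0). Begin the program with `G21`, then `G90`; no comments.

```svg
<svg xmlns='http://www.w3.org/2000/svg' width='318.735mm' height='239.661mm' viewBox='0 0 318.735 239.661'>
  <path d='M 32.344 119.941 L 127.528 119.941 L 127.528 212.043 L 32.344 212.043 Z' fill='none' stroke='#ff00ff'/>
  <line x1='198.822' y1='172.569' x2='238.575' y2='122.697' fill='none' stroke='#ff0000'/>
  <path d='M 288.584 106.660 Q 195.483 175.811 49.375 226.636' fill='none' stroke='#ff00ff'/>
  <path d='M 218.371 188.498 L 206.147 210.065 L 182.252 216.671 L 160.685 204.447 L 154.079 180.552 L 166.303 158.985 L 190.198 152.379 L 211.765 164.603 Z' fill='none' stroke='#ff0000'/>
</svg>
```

viewBox `0 0 318.735 239.661` with mm width/height → 1 unit = 1 mm. Flip: y_m = 239.661 − y_svg.

**Shape 1** — `<path>` rectangle, stroke `#ff00ff` → cut (S796, F1688). Machine vertices: (32.344,119.720) → (127.528,119.720) → (127.528,27.618) → (32.344,27.618) → (32.344,119.720). Closed: final G1 returns to the first vertex.

**Shape 2** — `<line>` line segment, stroke `#ff0000` → score (S466, F2085). Machine vertices: (198.822,67.092) → (238.575,116.964). Open path.

**Shape 3** — `<path>` quadratic bezier, stroke `#ff00ff` → cut (S796, F1688). Control points (SVG): P0=(288.584,106.660), P1=(195.483,175.811), P2=(49.375,226.636); sampled at t=k/3. Machine vertices: (288.584,133.001) → (220.627,88.937) → (140.891,48.945) → (49.375,13.025). Open path.

**Shape 4** — `<path>` regular polygon, stroke `#ff0000` → score (S466, F2085). Machine vertices: (218.371,51.163) → (206.147,29.596) → (182.252,22.990) → (160.685,35.214) → (154.079,59.109) → (166.303,80.676) → (190.198,87.282) → (211.765,75.058) → (218.371,51.163). Closed: final G1 returns to the first vertex.

G21
G90
G0 X32.344 Y119.720
M4 S796
G01 X127.528 Y119.720 F1688
G01 X127.528 Y27.618
G01 X32.344 Y27.618
G01 X32.344 Y119.720
M5
G0 X198.822 Y67.092
M4 S466
G01 X238.575 Y116.964 F2085
M5
G0 X288.584 Y133.001
M4 S796
G01 X220.627 Y88.937 F1688
G01 X140.891 Y48.945
G01 X49.375 Y13.025
M5
G0 X218.371 Y51.163
M4 S466
G01 X206.147 Y29.596 F2085
G01 X182.252 Y22.990
G01 X160.685 Y35.214
G01 X154.079 Y59.109
G01 X166.303 Y80.676
G01 X190.198 Y87.282
G01 X211.765 Y75.058
G01 X218.371 Y51.163
M5
G0 X0.000 Y0.000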